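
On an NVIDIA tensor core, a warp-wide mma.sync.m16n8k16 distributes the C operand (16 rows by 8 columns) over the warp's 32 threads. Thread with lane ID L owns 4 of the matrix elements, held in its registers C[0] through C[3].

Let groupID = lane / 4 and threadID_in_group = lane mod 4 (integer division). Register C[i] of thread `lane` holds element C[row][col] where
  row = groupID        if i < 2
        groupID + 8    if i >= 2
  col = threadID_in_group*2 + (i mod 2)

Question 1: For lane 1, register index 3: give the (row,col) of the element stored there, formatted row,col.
lane 1→1/4=0, 1 mod 4=1
i=3  r:0+8→8  c:2·1+1→3

8,3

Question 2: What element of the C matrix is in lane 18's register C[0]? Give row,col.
lane 18: gr=4 (18/4), th=2 (18%4)
i=0: r=4+0=4, c=2*2+0=4

4,4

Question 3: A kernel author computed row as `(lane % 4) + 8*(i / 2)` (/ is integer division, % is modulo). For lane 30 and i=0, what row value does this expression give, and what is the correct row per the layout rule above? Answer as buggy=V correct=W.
buggy=2 correct=7

`(lane % 4) + 8*(i / 2)`[30,0]→2
lane 30: G=7 (30/4), T=2 (30%4)
i=0: r=7+0=7, c=2*2+0=4
row: 2 vs 7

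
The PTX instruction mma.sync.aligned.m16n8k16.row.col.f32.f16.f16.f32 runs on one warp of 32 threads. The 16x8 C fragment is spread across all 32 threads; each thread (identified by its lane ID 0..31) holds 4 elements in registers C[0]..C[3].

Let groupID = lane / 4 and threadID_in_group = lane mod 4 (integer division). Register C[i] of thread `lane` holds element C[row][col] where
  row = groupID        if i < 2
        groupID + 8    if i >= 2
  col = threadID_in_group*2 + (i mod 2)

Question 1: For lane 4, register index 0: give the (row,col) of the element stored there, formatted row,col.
4: gr=1,th=0
[0] (1+0,0*2+0) = (1,0)

1,0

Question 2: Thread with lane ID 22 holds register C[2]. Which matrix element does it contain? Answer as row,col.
13,4

22: gr=5,th=2
[2] (5+8,2*2+0) = (13,4)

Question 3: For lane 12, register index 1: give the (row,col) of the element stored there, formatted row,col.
12: gid=3,tid=0
[1] (3+0,0*2+1) = (3,1)

3,1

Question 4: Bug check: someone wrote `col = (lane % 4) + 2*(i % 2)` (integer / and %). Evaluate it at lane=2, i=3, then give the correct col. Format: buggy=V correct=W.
`(lane % 4) + 2*(i % 2)`[2,3]⇒4
lane 2⇒2/4=0, 2 mod 4=2
i=3  r:0+8⇒8  c:2·2+1⇒5
col: 4 vs 5

buggy=4 correct=5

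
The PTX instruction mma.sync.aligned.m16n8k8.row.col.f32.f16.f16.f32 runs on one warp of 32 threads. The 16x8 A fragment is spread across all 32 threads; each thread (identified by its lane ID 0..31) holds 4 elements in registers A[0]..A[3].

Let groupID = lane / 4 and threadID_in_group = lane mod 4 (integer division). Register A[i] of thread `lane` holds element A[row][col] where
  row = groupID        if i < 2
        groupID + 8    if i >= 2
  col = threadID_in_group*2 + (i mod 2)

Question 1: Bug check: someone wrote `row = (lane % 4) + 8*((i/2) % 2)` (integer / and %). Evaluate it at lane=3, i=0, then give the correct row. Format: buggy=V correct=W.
buggy=3 correct=0

`(lane % 4) + 8*((i/2) % 2)`[3,0]->3
lane 3->3/4=0, 3 mod 4=3
i=0  r:0+0->0  c:2·3+0->6
row: 3 vs 0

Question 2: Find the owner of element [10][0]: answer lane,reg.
r=10→G=2,rhi=1  c=0→T=0,p=0
L=2*4+0=8  i=1*2+0=2

8,2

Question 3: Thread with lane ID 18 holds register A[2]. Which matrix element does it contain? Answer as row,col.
12,4

L=18->g=18>>2=4, t=18&3=2
[2]->row 4+8=12  col 2·2+0=4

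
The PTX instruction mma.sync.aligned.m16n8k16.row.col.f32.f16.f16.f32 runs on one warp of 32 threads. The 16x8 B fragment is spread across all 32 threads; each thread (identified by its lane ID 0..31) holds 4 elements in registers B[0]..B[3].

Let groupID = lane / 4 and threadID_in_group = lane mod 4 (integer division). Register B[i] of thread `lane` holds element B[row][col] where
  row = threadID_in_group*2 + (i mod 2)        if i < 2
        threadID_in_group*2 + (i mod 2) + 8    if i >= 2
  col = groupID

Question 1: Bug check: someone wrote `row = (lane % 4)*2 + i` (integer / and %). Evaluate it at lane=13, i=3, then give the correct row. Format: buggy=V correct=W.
`(lane % 4)*2 + i`[13,3]->5
L=13->gid=13>>2=3, tid=13&3=1
[3]->row 1·2+1+8=11  col gid=3
row: 5 vs 11

buggy=5 correct=11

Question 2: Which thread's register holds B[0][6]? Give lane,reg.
c=6⇒gr=6  r=0⇒Rb=0,th=0,odd=0
L=6*4+0=24  i=0*2+0=0

24,0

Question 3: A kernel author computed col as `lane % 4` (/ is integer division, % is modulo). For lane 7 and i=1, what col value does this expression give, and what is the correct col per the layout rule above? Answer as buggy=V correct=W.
buggy=3 correct=1

`lane % 4`[7,1]->3
lane 7: gid=1 (7/4), tid=3 (7%4)
i=1: r=3*2+1+0=7, c=gid=1
col: 3 vs 1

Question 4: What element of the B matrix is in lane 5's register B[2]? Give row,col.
lane 5: gid=1 (5/4), tid=1 (5%4)
i=2: r=1*2+0+8=10, c=gid=1

10,1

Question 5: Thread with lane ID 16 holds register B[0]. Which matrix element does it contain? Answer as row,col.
lane 16→16/4=4, 16 mod 4=0
i=0  r:2·0+0+0→0  c:4

0,4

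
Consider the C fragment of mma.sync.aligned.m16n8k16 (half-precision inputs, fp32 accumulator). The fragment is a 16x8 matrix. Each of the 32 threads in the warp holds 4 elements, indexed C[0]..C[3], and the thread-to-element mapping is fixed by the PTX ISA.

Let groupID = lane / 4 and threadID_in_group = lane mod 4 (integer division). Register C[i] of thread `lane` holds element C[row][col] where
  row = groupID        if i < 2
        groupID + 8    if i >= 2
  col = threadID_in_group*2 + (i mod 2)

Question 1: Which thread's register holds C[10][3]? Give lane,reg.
9,3

r=10⇒gr=2,Rb=1  c=3⇒th=1,odd=1
L=2*4+1=9  i=1*2+1=3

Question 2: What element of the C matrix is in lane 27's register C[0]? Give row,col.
lane 27: grp=6 (27/4), tig=3 (27%4)
i=0: r=6+0=6, c=3*2+0=6

6,6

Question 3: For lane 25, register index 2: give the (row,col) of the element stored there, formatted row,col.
lane 25: gid=6 (25/4), tid=1 (25%4)
i=2: r=6+8=14, c=1*2+0=2

14,2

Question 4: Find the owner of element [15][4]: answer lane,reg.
30,2

r=15->g=7,rb=1  c=4->t=2,b0=0
L=7*4+2=30  i=1*2+0=2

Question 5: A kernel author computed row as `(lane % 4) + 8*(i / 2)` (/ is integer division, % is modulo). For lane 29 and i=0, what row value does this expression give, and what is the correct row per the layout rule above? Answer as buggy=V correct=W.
buggy=1 correct=7

`(lane % 4) + 8*(i / 2)`[29,0]→1
lane 29: G=7 (29/4), T=1 (29%4)
i=0: r=7+0=7, c=1*2+0=2
row: 1 vs 7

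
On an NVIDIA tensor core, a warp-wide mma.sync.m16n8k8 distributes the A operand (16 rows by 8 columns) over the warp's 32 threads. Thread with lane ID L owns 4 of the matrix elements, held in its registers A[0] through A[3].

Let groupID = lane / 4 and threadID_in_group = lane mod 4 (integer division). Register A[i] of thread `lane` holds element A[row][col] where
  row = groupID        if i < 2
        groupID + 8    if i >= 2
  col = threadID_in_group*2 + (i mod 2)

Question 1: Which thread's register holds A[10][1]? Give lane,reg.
8,3

r:10=>grp=2,rB=1  c:1=>tig=0,lo=1
L=2*4+0=8  i=1*2+1=3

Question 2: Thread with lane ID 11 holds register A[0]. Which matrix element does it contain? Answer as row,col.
2,6

lane 11: gr=2 (11/4), th=3 (11%4)
i=0: r=2+0=2, c=3*2+0=6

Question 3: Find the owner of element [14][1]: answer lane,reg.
24,3

r: 14->gid=6,r8=1  c: 1->tid=0,i&1=1
L=6*4+0=24  i=1*2+1=3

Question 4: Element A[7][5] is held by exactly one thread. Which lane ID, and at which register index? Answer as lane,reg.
30,1

r=7⇒gr=7,Rb=0  c=5⇒th=2,odd=1
L=7*4+2=30  i=0*2+1=1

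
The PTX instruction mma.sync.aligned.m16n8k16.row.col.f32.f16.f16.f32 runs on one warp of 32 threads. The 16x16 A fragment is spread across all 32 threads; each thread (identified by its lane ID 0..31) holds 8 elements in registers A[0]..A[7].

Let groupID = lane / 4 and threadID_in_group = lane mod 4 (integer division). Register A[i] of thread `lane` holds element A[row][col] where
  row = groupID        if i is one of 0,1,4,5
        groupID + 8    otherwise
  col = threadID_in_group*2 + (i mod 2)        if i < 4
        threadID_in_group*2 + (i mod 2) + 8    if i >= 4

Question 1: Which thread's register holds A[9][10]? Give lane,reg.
5,6

r=9⇒gr=1,Rb=1  c=10⇒Cb=1,th=1,odd=0
L=1*4+1=5  i=1*4+1*2+0=6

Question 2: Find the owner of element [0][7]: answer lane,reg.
3,1

r: 0->gid=0,r8=0  c: 7->c8=0,tid=3,i&1=1
L=0*4+3=3  i=0*4+0*2+1=1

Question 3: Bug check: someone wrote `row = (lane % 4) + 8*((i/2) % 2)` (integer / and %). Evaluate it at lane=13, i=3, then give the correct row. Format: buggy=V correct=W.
`(lane % 4) + 8*((i/2) % 2)`[13,3]->9
lane 13->13/4=3, 13 mod 4=1
i=3  r:3+8->11  c:2·1+1+0->3
row: 9 vs 11

buggy=9 correct=11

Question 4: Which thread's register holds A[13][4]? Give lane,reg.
22,2

r: 13->gid=5,r8=1  c: 4->c8=0,tid=2,i&1=0
L=5*4+2=22  i=0*4+1*2+0=2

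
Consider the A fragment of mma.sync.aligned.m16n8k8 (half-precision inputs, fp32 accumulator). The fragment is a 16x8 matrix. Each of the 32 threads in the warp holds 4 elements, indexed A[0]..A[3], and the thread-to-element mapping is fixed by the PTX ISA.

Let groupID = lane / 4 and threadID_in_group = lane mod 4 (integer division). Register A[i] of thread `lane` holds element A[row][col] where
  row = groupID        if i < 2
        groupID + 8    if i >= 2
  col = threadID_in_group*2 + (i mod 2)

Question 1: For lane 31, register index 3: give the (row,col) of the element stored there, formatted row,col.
31: grp=7,tig=3
[3] (7+8,3*2+1) = (15,7)

15,7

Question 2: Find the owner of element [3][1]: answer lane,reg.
12,1

r:3=>grp=3,rB=0  c:1=>tig=0,lo=1
L=3*4+0=12  i=0*2+1=1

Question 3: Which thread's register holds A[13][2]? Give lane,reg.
21,2

r: 13->gid=5,r8=1  c: 2->tid=1,i&1=0
L=5*4+1=21  i=1*2+0=2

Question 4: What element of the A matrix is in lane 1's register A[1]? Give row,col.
lane 1→1/4=0, 1 mod 4=1
i=1  r:0+0→0  c:2·1+1→3

0,3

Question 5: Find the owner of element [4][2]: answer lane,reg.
r:4=>grp=4,rB=0  c:2=>tig=1,lo=0
L=4*4+1=17  i=0*2+0=0

17,0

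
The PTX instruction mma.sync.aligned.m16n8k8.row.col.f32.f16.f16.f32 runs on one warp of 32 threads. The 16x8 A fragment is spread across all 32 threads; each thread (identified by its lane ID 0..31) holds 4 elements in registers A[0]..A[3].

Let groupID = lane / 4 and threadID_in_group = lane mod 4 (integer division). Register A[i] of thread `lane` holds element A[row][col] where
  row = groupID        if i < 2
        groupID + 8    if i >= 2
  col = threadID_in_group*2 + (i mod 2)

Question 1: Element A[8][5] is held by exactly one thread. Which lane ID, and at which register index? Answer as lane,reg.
2,3

r:8=>grp=0,rB=1  c:5=>tig=2,lo=1
L=0*4+2=2  i=1*2+1=3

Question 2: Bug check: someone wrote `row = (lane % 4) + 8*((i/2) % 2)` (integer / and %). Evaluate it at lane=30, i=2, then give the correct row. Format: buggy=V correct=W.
buggy=10 correct=15

`(lane % 4) + 8*((i/2) % 2)`[30,2]->10
L=30->g=30>>2=7, t=30&3=2
[2]->row 7+8=15  col 2·2+0=4
row: 10 vs 15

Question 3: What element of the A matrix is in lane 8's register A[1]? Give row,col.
2,1

lane 8: G=2 (8/4), T=0 (8%4)
i=1: r=2+0=2, c=0*2+1=1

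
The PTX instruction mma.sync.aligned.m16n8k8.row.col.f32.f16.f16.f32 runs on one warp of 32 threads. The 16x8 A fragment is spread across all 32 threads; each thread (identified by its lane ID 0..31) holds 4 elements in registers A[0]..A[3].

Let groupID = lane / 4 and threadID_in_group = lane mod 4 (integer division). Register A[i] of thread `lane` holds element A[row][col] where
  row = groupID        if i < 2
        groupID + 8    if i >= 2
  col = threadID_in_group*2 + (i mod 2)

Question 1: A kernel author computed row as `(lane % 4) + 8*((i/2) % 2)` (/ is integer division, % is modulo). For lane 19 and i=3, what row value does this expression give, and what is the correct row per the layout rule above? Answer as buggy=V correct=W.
buggy=11 correct=12

`(lane % 4) + 8*((i/2) % 2)`[19,3]->11
lane 19: gid=4 (19/4), tid=3 (19%4)
i=3: r=4+8=12, c=3*2+1=7
row: 11 vs 12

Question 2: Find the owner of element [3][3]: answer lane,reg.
r: 3->gid=3,r8=0  c: 3->tid=1,i&1=1
L=3*4+1=13  i=0*2+1=1

13,1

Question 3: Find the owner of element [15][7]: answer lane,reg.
r: 15->gid=7,r8=1  c: 7->tid=3,i&1=1
L=7*4+3=31  i=1*2+1=3

31,3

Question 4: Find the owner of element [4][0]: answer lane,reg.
r=4⇒gr=4,Rb=0  c=0⇒th=0,odd=0
L=4*4+0=16  i=0*2+0=0

16,0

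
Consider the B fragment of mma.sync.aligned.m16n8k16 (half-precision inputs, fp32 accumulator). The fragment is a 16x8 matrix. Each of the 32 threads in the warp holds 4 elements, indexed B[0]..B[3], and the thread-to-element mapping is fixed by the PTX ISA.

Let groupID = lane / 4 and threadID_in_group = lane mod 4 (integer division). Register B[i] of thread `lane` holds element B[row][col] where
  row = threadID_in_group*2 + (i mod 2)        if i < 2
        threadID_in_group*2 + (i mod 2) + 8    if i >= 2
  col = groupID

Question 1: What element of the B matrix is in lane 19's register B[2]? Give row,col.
14,4

lane 19: gid=4 (19/4), tid=3 (19%4)
i=2: r=3*2+0+8=14, c=gid=4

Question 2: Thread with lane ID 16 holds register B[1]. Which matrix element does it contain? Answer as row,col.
1,4

16: gid=4,tid=0
[1] (0*2+1+0,4) = (1,4)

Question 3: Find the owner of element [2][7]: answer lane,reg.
c=7→G=7  r=2→rhi=0,T=1,p=0
L=7*4+1=29  i=0*2+0=0

29,0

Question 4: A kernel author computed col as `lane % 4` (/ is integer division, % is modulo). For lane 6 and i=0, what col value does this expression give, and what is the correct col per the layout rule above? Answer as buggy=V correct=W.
buggy=2 correct=1

`lane % 4`[6,0]->2
lane 6->6/4=1, 6 mod 4=2
i=0  r:2·2+0+0->4  c:1
col: 2 vs 1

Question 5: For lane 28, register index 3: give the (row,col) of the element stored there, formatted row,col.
28: g=7,t=0
[3] (0*2+1+8,7) = (9,7)

9,7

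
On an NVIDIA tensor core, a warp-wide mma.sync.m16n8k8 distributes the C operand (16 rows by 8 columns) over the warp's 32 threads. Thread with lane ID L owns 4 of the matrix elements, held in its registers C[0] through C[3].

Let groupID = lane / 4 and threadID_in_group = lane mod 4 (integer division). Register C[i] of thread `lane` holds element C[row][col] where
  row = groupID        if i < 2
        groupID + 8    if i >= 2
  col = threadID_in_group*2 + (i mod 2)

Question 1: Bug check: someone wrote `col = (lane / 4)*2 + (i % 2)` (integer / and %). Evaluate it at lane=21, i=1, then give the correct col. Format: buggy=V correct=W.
buggy=11 correct=3

`(lane / 4)*2 + (i % 2)`[21,1]->11
lane 21: g=5 (21/4), t=1 (21%4)
i=1: r=5+0=5, c=1*2+1=3
col: 11 vs 3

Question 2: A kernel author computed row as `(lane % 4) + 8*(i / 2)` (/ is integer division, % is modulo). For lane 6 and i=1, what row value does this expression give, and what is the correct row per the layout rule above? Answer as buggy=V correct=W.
`(lane % 4) + 8*(i / 2)`[6,1]⇒2
6: gr=1,th=2
[1] (1+0,2*2+1) = (1,5)
row: 2 vs 1

buggy=2 correct=1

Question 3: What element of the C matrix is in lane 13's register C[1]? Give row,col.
13: grp=3,tig=1
[1] (3+0,1*2+1) = (3,3)

3,3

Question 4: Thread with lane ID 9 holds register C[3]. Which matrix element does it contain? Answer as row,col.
10,3

9: G=2,T=1
[3] (2+8,1*2+1) = (10,3)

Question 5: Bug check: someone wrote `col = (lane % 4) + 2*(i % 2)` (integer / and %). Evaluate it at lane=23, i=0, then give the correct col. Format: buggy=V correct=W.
buggy=3 correct=6

`(lane % 4) + 2*(i % 2)`[23,0]->3
lane 23->23/4=5, 23 mod 4=3
i=0  r:5+0->5  c:2·3+0->6
col: 3 vs 6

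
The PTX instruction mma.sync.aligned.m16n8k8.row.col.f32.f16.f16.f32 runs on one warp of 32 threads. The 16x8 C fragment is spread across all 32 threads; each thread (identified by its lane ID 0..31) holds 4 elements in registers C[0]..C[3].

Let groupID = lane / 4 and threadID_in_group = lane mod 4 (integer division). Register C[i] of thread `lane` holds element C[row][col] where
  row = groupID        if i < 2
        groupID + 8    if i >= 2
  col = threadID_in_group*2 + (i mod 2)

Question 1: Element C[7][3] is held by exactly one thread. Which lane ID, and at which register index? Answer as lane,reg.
29,1

r=7→G=7,rhi=0  c=3→T=1,p=1
L=7*4+1=29  i=0*2+1=1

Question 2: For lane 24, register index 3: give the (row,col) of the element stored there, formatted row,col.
14,1

L=24->g=24>>2=6, t=24&3=0
[3]->row 6+8=14  col 0·2+1=1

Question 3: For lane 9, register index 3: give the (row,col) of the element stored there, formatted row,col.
lane 9: g=2 (9/4), t=1 (9%4)
i=3: r=2+8=10, c=1*2+1=3

10,3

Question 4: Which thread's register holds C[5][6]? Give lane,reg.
23,0

r: 5->gid=5,r8=0  c: 6->tid=3,i&1=0
L=5*4+3=23  i=0*2+0=0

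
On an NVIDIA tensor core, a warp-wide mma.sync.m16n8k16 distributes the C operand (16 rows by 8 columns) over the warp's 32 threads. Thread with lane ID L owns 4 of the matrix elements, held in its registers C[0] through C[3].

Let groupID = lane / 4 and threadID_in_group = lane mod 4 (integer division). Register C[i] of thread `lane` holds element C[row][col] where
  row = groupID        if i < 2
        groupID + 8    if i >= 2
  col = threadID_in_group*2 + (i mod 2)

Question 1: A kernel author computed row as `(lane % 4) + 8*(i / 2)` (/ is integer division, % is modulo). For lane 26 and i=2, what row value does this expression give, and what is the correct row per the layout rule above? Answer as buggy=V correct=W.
`(lane % 4) + 8*(i / 2)`[26,2]⇒10
L=26⇒gr=26>>2=6, th=26&3=2
[2]⇒row 6+8=14  col 2·2+0=4
row: 10 vs 14

buggy=10 correct=14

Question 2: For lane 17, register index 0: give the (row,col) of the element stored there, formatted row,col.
4,2

lane 17=>17/4=4, 17 mod 4=1
i=0  r:4+0=>4  c:2·1+0=>2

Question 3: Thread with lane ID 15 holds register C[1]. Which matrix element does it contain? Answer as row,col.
L=15→G=15>>2=3, T=15&3=3
[1]→row 3+0=3  col 3·2+1=7

3,7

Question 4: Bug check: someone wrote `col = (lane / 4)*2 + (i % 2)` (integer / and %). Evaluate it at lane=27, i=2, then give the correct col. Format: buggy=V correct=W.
buggy=12 correct=6

`(lane / 4)*2 + (i % 2)`[27,2]->12
lane 27: gid=6 (27/4), tid=3 (27%4)
i=2: r=6+8=14, c=3*2+0=6
col: 12 vs 6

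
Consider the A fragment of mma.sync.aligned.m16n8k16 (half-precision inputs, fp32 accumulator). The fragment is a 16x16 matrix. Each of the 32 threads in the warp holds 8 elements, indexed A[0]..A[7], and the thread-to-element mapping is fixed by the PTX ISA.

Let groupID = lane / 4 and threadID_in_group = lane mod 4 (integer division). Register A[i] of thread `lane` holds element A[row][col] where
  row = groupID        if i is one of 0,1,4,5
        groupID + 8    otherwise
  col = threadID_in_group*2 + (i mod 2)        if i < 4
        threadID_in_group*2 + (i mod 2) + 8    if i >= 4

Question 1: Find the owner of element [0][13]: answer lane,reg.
2,5

r=0→G=0,rhi=0  c=13→chi=1,T=2,p=1
L=0*4+2=2  i=1*4+0*2+1=5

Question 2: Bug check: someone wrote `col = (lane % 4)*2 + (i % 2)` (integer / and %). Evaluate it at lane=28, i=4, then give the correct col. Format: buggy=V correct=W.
buggy=0 correct=8

`(lane % 4)*2 + (i % 2)`[28,4]->0
lane 28->28/4=7, 28 mod 4=0
i=4  r:7+0->7  c:2·0+0+8->8
col: 0 vs 8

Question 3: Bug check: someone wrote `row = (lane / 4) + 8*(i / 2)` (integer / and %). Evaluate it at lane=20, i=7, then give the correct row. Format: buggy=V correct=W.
buggy=29 correct=13

`(lane / 4) + 8*(i / 2)`[20,7]->29
lane 20: g=5 (20/4), t=0 (20%4)
i=7: r=5+8=13, c=0*2+1+8=9
row: 29 vs 13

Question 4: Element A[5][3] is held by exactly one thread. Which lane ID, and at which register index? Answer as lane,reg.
21,1

r=5⇒gr=5,Rb=0  c=3⇒Cb=0,th=1,odd=1
L=5*4+1=21  i=0*4+0*2+1=1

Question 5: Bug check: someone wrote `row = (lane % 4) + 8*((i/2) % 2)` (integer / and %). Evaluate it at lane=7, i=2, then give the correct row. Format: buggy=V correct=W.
`(lane % 4) + 8*((i/2) % 2)`[7,2]⇒11
L=7⇒gr=7>>2=1, th=7&3=3
[2]⇒row 1+8=9  col 3·2+0+0=6
row: 11 vs 9

buggy=11 correct=9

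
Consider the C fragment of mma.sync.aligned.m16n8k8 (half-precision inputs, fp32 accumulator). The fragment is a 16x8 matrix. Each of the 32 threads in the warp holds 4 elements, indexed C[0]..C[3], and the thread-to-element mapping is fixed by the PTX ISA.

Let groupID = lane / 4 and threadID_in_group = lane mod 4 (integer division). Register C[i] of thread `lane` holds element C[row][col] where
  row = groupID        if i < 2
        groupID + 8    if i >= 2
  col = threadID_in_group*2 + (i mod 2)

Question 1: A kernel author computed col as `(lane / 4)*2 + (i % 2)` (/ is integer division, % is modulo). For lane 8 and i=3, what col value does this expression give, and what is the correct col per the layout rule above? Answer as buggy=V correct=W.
buggy=5 correct=1

`(lane / 4)*2 + (i % 2)`[8,3]⇒5
L=8⇒gr=8>>2=2, th=8&3=0
[3]⇒row 2+8=10  col 0·2+1=1
col: 5 vs 1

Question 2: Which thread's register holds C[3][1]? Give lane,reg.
12,1

r=3→G=3,rhi=0  c=1→T=0,p=1
L=3*4+0=12  i=0*2+1=1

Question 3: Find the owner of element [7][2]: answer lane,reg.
29,0

r=7⇒gr=7,Rb=0  c=2⇒th=1,odd=0
L=7*4+1=29  i=0*2+0=0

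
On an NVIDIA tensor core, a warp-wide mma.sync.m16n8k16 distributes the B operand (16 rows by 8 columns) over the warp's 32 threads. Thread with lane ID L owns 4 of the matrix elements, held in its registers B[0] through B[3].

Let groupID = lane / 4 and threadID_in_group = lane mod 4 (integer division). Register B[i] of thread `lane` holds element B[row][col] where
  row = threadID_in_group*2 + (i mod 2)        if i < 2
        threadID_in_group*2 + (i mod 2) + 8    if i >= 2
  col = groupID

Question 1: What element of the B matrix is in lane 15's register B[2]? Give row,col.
14,3

lane 15: gr=3 (15/4), th=3 (15%4)
i=2: r=3*2+0+8=14, c=gr=3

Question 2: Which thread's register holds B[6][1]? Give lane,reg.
7,0

c:1=>grp=1  r:6=>rB=0,tig=3,lo=0
L=1*4+3=7  i=0*2+0=0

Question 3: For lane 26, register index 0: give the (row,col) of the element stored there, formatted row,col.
26: gr=6,th=2
[0] (2*2+0+0,6) = (4,6)

4,6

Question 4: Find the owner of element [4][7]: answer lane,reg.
30,0

c=7⇒gr=7  r=4⇒Rb=0,th=2,odd=0
L=7*4+2=30  i=0*2+0=0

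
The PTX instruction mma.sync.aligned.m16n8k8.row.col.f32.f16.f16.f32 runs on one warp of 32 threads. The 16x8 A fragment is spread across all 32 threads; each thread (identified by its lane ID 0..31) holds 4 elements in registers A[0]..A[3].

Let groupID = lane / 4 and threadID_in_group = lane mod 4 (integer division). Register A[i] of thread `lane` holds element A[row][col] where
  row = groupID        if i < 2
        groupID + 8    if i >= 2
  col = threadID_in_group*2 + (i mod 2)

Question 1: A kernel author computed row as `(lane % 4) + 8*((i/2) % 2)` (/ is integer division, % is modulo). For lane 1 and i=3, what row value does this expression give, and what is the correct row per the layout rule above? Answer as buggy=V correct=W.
buggy=9 correct=8

`(lane % 4) + 8*((i/2) % 2)`[1,3]→9
1: G=0,T=1
[3] (0+8,1*2+1) = (8,3)
row: 9 vs 8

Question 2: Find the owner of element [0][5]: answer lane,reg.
r: 0->gid=0,r8=0  c: 5->tid=2,i&1=1
L=0*4+2=2  i=0*2+1=1

2,1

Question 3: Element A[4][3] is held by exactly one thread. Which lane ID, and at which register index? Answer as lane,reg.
17,1

r=4⇒gr=4,Rb=0  c=3⇒th=1,odd=1
L=4*4+1=17  i=0*2+1=1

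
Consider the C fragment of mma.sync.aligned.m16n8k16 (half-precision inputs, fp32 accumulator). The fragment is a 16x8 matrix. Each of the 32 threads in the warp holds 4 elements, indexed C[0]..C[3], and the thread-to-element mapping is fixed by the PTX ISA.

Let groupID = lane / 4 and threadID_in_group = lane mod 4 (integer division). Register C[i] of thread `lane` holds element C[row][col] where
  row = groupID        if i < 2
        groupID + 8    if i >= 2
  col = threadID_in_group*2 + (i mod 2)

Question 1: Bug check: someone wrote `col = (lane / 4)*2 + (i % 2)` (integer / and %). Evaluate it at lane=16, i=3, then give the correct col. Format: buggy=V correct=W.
buggy=9 correct=1

`(lane / 4)*2 + (i % 2)`[16,3]⇒9
lane 16⇒16/4=4, 16 mod 4=0
i=3  r:4+8⇒12  c:2·0+1⇒1
col: 9 vs 1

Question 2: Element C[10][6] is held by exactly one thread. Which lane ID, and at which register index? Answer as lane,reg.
r:10=>grp=2,rB=1  c:6=>tig=3,lo=0
L=2*4+3=11  i=1*2+0=2

11,2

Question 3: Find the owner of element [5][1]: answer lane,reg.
r:5=>grp=5,rB=0  c:1=>tig=0,lo=1
L=5*4+0=20  i=0*2+1=1

20,1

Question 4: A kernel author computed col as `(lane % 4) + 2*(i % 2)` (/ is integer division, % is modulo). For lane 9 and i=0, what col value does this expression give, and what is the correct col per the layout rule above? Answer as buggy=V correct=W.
`(lane % 4) + 2*(i % 2)`[9,0]→1
9: G=2,T=1
[0] (2+0,1*2+0) = (2,2)
col: 1 vs 2

buggy=1 correct=2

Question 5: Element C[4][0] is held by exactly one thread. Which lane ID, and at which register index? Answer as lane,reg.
r=4->g=4,rb=0  c=0->t=0,b0=0
L=4*4+0=16  i=0*2+0=0

16,0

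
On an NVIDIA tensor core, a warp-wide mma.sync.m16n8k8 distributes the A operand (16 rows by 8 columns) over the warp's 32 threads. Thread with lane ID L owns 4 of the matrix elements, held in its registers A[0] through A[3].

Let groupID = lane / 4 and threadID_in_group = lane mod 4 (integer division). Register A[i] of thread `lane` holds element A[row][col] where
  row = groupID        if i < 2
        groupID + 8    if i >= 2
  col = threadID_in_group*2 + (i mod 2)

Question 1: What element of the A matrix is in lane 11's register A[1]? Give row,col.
lane 11→11/4=2, 11 mod 4=3
i=1  r:2+0→2  c:2·3+1→7

2,7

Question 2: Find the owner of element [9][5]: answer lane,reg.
6,3

r: 9->gid=1,r8=1  c: 5->tid=2,i&1=1
L=1*4+2=6  i=1*2+1=3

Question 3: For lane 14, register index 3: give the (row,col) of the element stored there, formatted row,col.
lane 14->14/4=3, 14 mod 4=2
i=3  r:3+8->11  c:2·2+1->5

11,5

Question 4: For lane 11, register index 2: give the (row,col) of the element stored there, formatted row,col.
10,6

L=11->g=11>>2=2, t=11&3=3
[2]->row 2+8=10  col 3·2+0=6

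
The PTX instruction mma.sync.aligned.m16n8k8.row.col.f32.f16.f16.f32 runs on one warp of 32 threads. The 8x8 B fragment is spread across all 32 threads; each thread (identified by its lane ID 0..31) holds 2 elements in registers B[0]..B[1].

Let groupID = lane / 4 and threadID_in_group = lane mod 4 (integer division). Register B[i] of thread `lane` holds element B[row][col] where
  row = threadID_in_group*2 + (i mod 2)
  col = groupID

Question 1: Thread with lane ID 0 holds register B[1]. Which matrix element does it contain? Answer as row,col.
L=0⇒gr=0>>2=0, th=0&3=0
[1]⇒row 0·2+1=1  col gr=0

1,0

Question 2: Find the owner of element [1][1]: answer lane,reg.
4,1

c=1→G=1  r=1→T=0,p=1
L=1*4+0=4  i=1=1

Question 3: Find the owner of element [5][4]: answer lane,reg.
18,1

c:4=>grp=4  r:5=>tig=2,lo=1
L=4*4+2=18  i=1=1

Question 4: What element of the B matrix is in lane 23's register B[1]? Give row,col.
7,5

L=23->g=23>>2=5, t=23&3=3
[1]->row 3·2+1=7  col g=5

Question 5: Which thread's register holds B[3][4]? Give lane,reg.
17,1

c:4=>grp=4  r:3=>tig=1,lo=1
L=4*4+1=17  i=1=1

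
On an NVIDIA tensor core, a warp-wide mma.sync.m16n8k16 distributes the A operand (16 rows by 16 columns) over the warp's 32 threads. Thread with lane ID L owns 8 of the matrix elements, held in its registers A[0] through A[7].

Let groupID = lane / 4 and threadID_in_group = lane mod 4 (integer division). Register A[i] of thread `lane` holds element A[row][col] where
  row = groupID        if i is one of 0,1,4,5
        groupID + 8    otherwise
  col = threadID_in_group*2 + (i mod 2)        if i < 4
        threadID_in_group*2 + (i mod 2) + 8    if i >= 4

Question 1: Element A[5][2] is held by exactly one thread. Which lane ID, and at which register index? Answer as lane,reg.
r: 5->gid=5,r8=0  c: 2->c8=0,tid=1,i&1=0
L=5*4+1=21  i=0*4+0*2+0=0

21,0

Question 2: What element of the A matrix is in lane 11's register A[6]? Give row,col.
10,14

lane 11->11/4=2, 11 mod 4=3
i=6  r:2+8->10  c:2·3+0+8->14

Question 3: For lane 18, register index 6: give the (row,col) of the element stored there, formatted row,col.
18: gr=4,th=2
[6] (4+8,2*2+0+8) = (12,12)

12,12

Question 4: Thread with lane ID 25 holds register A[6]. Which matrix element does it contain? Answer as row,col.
14,10

lane 25: grp=6 (25/4), tig=1 (25%4)
i=6: r=6+8=14, c=1*2+0+8=10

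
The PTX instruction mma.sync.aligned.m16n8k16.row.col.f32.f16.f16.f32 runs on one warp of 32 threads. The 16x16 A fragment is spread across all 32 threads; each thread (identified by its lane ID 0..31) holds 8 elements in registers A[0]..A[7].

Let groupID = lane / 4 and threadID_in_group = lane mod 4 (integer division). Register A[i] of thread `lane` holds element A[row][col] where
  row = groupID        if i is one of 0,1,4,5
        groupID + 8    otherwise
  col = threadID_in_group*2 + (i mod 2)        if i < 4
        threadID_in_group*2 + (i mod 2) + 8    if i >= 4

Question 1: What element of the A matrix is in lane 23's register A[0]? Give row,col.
lane 23: g=5 (23/4), t=3 (23%4)
i=0: r=5+0=5, c=3*2+0+0=6

5,6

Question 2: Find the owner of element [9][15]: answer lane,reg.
7,7

r=9->g=1,rb=1  c=15->cb=1,t=3,b0=1
L=1*4+3=7  i=1*4+1*2+1=7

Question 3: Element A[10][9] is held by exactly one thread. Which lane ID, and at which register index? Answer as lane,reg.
r:10=>grp=2,rB=1  c:9=>cB=1,tig=0,lo=1
L=2*4+0=8  i=1*4+1*2+1=7

8,7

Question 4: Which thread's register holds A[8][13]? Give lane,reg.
r=8⇒gr=0,Rb=1  c=13⇒Cb=1,th=2,odd=1
L=0*4+2=2  i=1*4+1*2+1=7

2,7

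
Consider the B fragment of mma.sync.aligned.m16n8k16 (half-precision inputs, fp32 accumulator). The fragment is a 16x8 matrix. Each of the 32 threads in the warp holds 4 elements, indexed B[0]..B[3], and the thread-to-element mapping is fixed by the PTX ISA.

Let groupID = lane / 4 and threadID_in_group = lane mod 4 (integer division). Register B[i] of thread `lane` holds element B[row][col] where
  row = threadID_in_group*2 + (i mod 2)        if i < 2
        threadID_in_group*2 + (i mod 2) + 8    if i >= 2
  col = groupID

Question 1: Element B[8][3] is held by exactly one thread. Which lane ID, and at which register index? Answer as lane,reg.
c=3→G=3  r=8→rhi=1,T=0,p=0
L=3*4+0=12  i=1*2+0=2

12,2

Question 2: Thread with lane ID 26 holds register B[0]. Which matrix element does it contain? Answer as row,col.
4,6

lane 26=>26/4=6, 26 mod 4=2
i=0  r:2·2+0+0=>4  c:6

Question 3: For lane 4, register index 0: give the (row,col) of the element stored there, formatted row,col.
L=4=>grp=4>>2=1, tig=4&3=0
[0]=>row 0·2+0+0=0  col grp=1

0,1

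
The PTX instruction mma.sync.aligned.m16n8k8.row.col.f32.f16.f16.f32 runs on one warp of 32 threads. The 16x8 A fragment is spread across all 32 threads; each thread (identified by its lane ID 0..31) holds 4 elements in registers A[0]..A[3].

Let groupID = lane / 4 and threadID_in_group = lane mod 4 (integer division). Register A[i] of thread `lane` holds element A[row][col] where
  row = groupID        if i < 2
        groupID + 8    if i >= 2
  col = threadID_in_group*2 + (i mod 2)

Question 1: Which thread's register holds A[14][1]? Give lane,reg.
r=14->g=6,rb=1  c=1->t=0,b0=1
L=6*4+0=24  i=1*2+1=3

24,3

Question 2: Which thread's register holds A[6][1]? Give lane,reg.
r=6→G=6,rhi=0  c=1→T=0,p=1
L=6*4+0=24  i=0*2+1=1

24,1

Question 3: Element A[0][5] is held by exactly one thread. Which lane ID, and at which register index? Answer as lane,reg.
2,1

r:0=>grp=0,rB=0  c:5=>tig=2,lo=1
L=0*4+2=2  i=0*2+1=1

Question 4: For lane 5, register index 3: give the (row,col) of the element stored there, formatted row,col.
lane 5->5/4=1, 5 mod 4=1
i=3  r:1+8->9  c:2·1+1->3

9,3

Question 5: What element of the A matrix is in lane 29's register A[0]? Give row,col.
lane 29=>29/4=7, 29 mod 4=1
i=0  r:7+0=>7  c:2·1+0=>2

7,2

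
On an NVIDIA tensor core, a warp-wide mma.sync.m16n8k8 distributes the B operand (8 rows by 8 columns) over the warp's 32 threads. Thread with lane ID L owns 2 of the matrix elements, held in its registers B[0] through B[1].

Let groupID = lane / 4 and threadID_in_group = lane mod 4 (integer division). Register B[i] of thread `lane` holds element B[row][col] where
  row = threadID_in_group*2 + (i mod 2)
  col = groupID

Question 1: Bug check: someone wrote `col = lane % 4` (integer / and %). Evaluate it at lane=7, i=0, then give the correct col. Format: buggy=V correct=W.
buggy=3 correct=1

`lane % 4`[7,0]->3
L=7->gid=7>>2=1, tid=7&3=3
[0]->row 3·2+0=6  col gid=1
col: 3 vs 1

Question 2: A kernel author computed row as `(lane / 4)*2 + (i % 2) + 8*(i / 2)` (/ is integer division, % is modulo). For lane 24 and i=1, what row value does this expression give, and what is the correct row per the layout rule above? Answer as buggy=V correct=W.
`(lane / 4)*2 + (i % 2) + 8*(i / 2)`[24,1]→13
lane 24→24/4=6, 24 mod 4=0
i=1  r:2·0+1→1  c:6
row: 13 vs 1

buggy=13 correct=1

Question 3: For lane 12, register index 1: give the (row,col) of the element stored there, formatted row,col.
12: grp=3,tig=0
[1] (0*2+1,3) = (1,3)

1,3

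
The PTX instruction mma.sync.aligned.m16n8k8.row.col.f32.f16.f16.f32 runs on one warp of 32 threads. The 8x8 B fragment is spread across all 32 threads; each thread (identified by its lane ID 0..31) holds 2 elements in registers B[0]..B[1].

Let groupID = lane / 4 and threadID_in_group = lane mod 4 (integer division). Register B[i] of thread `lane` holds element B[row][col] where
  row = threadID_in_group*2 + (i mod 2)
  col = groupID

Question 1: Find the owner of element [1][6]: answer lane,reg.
24,1

c: 6->gid=6  r: 1->tid=0,i&1=1
L=6*4+0=24  i=1=1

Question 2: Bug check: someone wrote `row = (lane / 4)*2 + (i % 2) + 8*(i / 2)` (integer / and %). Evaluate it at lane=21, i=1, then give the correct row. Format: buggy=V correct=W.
`(lane / 4)*2 + (i % 2) + 8*(i / 2)`[21,1]->11
lane 21: g=5 (21/4), t=1 (21%4)
i=1: r=1*2+1=3, c=g=5
row: 11 vs 3

buggy=11 correct=3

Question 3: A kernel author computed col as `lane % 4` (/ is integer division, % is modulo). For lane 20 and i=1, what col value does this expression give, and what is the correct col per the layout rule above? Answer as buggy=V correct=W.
buggy=0 correct=5

`lane % 4`[20,1]→0
20: G=5,T=0
[1] (0*2+1,5) = (1,5)
col: 0 vs 5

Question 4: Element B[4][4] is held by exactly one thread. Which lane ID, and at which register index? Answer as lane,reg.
c:4=>grp=4  r:4=>tig=2,lo=0
L=4*4+2=18  i=0=0

18,0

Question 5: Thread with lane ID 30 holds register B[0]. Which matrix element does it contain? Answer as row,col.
4,7

L=30=>grp=30>>2=7, tig=30&3=2
[0]=>row 2·2+0=4  col grp=7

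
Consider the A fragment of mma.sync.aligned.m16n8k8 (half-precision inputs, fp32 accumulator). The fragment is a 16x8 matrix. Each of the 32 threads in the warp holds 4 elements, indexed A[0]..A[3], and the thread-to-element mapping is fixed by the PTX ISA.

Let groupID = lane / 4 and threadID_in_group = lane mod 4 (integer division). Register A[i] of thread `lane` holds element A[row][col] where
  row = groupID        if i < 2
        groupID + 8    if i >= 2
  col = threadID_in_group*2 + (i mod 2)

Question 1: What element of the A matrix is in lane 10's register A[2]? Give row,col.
lane 10->10/4=2, 10 mod 4=2
i=2  r:2+8->10  c:2·2+0->4

10,4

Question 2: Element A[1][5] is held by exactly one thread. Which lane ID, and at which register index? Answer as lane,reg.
6,1

r=1→G=1,rhi=0  c=5→T=2,p=1
L=1*4+2=6  i=0*2+1=1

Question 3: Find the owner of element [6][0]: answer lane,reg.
r: 6->gid=6,r8=0  c: 0->tid=0,i&1=0
L=6*4+0=24  i=0*2+0=0

24,0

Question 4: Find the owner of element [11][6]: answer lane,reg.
r: 11->gid=3,r8=1  c: 6->tid=3,i&1=0
L=3*4+3=15  i=1*2+0=2

15,2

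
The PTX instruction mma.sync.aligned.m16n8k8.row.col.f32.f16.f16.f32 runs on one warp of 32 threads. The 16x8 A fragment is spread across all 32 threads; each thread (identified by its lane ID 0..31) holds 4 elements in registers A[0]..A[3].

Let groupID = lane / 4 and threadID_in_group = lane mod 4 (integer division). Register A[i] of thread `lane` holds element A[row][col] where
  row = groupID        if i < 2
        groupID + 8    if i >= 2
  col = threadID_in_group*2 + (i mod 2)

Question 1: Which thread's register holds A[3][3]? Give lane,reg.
r=3⇒gr=3,Rb=0  c=3⇒th=1,odd=1
L=3*4+1=13  i=0*2+1=1

13,1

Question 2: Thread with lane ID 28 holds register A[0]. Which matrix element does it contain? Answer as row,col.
lane 28: grp=7 (28/4), tig=0 (28%4)
i=0: r=7+0=7, c=0*2+0=0

7,0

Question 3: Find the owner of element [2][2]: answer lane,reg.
9,0

r: 2->gid=2,r8=0  c: 2->tid=1,i&1=0
L=2*4+1=9  i=0*2+0=0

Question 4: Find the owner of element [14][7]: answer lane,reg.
27,3

r:14=>grp=6,rB=1  c:7=>tig=3,lo=1
L=6*4+3=27  i=1*2+1=3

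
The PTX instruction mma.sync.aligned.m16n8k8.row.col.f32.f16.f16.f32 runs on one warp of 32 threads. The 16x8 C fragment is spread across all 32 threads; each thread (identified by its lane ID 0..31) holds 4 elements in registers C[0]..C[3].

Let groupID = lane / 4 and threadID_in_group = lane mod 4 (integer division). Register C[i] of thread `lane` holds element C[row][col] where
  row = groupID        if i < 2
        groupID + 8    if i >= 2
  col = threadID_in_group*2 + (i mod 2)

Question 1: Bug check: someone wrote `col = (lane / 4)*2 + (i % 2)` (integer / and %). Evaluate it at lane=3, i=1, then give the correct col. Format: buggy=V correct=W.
`(lane / 4)*2 + (i % 2)`[3,1]⇒1
L=3⇒gr=3>>2=0, th=3&3=3
[1]⇒row 0+0=0  col 3·2+1=7
col: 1 vs 7

buggy=1 correct=7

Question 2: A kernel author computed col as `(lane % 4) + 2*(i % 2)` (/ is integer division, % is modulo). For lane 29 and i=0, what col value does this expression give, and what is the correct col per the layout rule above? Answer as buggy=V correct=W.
`(lane % 4) + 2*(i % 2)`[29,0]=>1
lane 29: grp=7 (29/4), tig=1 (29%4)
i=0: r=7+0=7, c=1*2+0=2
col: 1 vs 2

buggy=1 correct=2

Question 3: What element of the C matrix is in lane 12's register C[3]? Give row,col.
11,1

12: G=3,T=0
[3] (3+8,0*2+1) = (11,1)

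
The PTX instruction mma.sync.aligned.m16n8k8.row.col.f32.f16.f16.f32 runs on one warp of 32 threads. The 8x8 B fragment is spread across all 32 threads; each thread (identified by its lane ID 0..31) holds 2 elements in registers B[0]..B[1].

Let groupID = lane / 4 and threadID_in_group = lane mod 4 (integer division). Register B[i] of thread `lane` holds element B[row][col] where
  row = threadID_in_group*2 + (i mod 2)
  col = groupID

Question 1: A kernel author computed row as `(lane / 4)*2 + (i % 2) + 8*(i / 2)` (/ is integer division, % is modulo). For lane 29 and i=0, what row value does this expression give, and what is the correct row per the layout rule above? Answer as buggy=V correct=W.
`(lane / 4)*2 + (i % 2) + 8*(i / 2)`[29,0]→14
L=29→G=29>>2=7, T=29&3=1
[0]→row 1·2+0=2  col G=7
row: 14 vs 2

buggy=14 correct=2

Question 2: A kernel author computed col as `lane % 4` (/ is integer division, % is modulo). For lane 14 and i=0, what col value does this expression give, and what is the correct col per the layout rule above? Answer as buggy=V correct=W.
buggy=2 correct=3

`lane % 4`[14,0]->2
14: g=3,t=2
[0] (2*2+0,3) = (4,3)
col: 2 vs 3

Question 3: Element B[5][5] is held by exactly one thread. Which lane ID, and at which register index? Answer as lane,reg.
c=5→G=5  r=5→T=2,p=1
L=5*4+2=22  i=1=1

22,1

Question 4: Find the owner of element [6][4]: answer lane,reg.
19,0

c=4→G=4  r=6→T=3,p=0
L=4*4+3=19  i=0=0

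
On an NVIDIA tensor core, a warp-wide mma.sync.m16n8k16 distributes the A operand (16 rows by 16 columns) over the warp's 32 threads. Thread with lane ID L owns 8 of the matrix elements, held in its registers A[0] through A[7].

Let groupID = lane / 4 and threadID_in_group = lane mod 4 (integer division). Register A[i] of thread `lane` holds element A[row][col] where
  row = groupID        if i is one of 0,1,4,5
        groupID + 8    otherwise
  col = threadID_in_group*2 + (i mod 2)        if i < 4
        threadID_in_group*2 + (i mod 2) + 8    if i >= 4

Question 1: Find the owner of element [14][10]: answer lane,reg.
25,6

r: 14->gid=6,r8=1  c: 10->c8=1,tid=1,i&1=0
L=6*4+1=25  i=1*4+1*2+0=6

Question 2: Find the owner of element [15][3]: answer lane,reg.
r=15->g=7,rb=1  c=3->cb=0,t=1,b0=1
L=7*4+1=29  i=0*4+1*2+1=3

29,3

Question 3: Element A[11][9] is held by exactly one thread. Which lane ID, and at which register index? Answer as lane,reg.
r=11→G=3,rhi=1  c=9→chi=1,T=0,p=1
L=3*4+0=12  i=1*4+1*2+1=7

12,7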